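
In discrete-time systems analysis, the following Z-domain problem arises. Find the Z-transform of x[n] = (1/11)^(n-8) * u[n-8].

Time-shifting property: if X(z) = Z{x[n]}, then Z{x[n-d]} = z^(-d) * X(z)
X(z) = z/(z - 1/11) for x[n] = (1/11)^n * u[n]
Z{x[n-8]} = z^(-8) * z/(z - 1/11) = z^(-7)/(z - 1/11)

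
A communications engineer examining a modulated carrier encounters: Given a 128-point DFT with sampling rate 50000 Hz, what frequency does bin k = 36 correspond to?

The frequency of DFT bin k is: f_k = k * f_s / N
f_36 = 36 * 50000 / 128 = 28125/2 Hz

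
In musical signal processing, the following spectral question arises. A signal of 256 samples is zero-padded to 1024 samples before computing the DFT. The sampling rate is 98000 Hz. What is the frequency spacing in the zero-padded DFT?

Original DFT: N = 256, resolution = f_s/N = 98000/256 = 6125/16 Hz
Zero-padded DFT: N = 1024, resolution = f_s/N = 98000/1024 = 6125/64 Hz
Zero-padding interpolates the spectrum (finer frequency grid)
but does NOT improve the true spectral resolution (ability to resolve close frequencies).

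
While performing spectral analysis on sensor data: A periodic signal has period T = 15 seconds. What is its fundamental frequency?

The fundamental frequency is the reciprocal of the period.
f = 1/T = 1/(15) = 1/15 Hz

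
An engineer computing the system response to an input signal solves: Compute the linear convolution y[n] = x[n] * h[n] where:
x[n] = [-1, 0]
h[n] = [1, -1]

y[n] = sum_k x[k]*h[n-k]. Output length = len(x) + len(h) - 1 = 2 + 2 - 1 = 3.
y[0] = -1*1 = -1
y[1] = 0*1 + -1*-1 = 1
y[2] = 0*-1 = 0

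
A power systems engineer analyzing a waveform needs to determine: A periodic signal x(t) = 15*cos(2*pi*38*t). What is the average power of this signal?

Average power of A*cos(wt) is A^2/2.
P = 15^2 / 2 = 225/2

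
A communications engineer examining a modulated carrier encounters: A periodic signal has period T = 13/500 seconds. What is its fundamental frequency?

The fundamental frequency is the reciprocal of the period.
f = 1/T = 1/(13/500) = 500/13 Hz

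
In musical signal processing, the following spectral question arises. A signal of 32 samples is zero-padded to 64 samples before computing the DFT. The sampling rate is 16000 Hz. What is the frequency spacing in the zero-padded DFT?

Original DFT: N = 32, resolution = f_s/N = 16000/32 = 500 Hz
Zero-padded DFT: N = 64, resolution = f_s/N = 16000/64 = 250 Hz
Zero-padding interpolates the spectrum (finer frequency grid)
but does NOT improve the true spectral resolution (ability to resolve close frequencies).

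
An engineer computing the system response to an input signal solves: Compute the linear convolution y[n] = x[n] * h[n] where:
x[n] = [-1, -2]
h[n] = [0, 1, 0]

y[n] = sum_k x[k]*h[n-k]. Output length = len(x) + len(h) - 1 = 2 + 3 - 1 = 4.
y[0] = -1*0 = 0
y[1] = -2*0 + -1*1 = -1
y[2] = -2*1 + -1*0 = -2
y[3] = -2*0 = 0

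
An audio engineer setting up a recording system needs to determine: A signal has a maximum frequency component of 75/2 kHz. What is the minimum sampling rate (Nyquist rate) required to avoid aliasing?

By the Nyquist-Shannon sampling theorem,
the minimum sampling rate (Nyquist rate) must be at least 2 * f_max.
Nyquist rate = 2 * 75/2 kHz = 75 kHz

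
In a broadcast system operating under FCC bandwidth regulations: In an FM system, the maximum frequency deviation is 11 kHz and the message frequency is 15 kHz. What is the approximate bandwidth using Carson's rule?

Carson's rule: BW = 2*(delta_f + f_m)
= 2*(11 + 15) kHz = 52 kHz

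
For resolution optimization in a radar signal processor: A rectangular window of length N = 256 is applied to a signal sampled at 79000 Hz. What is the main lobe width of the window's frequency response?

For a rectangular window of length N,
the main lobe width in frequency is 2*f_s/N.
= 2*79000/256 = 9875/16 Hz
This determines the minimum frequency separation for resolving two sinusoids.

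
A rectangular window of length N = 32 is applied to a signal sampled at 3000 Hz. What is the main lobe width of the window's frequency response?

For a rectangular window of length N,
the main lobe width in frequency is 2*f_s/N.
= 2*3000/32 = 375/2 Hz
This determines the minimum frequency separation for resolving two sinusoids.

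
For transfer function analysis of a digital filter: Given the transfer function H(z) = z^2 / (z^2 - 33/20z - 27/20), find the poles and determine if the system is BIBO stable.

Poles are roots of the denominator: z^2 - 33/20z - 27/20 = 0.
Quadratic formula: z = [-(-33/20) +/- sqrt((-33/20)^2 - 4*(-27/20))] / 2
Discriminant = 1089/400 + 27/5 = 3249/400; sqrt = 57/20.
z = (33/20 +/- 57/20) / 2 => z = 9/4 or z = -3/5.
|p1| = 9/4, |p2| = 3/5.
For BIBO stability, all poles must lie inside the unit circle (|p| < 1).
System is UNSTABLE since at least one |p| >= 1.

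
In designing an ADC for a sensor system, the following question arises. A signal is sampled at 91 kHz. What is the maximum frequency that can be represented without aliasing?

The maximum frequency that can be represented without aliasing
is the Nyquist frequency: f_max = f_s / 2 = 91 kHz / 2 = 91/2 kHz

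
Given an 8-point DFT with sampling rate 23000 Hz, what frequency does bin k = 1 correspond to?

The frequency of DFT bin k is: f_k = k * f_s / N
f_1 = 1 * 23000 / 8 = 2875 Hz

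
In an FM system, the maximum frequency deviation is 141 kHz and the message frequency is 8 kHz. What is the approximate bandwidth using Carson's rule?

Carson's rule: BW = 2*(delta_f + f_m)
= 2*(141 + 8) kHz = 298 kHz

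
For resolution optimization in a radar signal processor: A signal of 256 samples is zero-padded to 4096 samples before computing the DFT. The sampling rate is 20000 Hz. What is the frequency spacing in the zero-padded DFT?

Original DFT: N = 256, resolution = f_s/N = 20000/256 = 625/8 Hz
Zero-padded DFT: N = 4096, resolution = f_s/N = 20000/4096 = 625/128 Hz
Zero-padding interpolates the spectrum (finer frequency grid)
but does NOT improve the true spectral resolution (ability to resolve close frequencies).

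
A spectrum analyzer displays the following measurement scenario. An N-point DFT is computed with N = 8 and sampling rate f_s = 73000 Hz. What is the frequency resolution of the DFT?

DFT frequency resolution = f_s / N
= 73000 / 8 = 9125 Hz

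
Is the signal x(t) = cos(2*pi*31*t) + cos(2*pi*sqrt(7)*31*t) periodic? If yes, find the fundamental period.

f1 = 31 Hz, f2 = 31*sqrt(7) Hz
Ratio f2/f1 = sqrt(7), which is irrational.
Since the frequency ratio is irrational, no common period exists.
The signal is not periodic.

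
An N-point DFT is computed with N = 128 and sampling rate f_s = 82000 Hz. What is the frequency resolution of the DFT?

DFT frequency resolution = f_s / N
= 82000 / 128 = 5125/8 Hz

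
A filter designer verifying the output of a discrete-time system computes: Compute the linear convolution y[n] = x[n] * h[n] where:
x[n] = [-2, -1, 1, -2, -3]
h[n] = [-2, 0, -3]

y[n] = sum_k x[k]*h[n-k]. Output length = len(x) + len(h) - 1 = 5 + 3 - 1 = 7.
y[0] = -2*-2 = 4
y[1] = -1*-2 + -2*0 = 2
y[2] = 1*-2 + -1*0 + -2*-3 = 4
y[3] = -2*-2 + 1*0 + -1*-3 = 7
y[4] = -3*-2 + -2*0 + 1*-3 = 3
y[5] = -3*0 + -2*-3 = 6
y[6] = -3*-3 = 9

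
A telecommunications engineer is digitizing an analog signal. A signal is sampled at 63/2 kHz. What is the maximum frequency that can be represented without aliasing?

The maximum frequency that can be represented without aliasing
is the Nyquist frequency: f_max = f_s / 2 = 63/2 kHz / 2 = 63/4 kHz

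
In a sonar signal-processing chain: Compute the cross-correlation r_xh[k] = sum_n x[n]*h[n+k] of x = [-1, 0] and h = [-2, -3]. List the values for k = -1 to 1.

Both sequences indexed from 0 and zero outside their support.
Lags with overlap: k = -1 to 1.
  r_xh[-1] = x[1]*h[0] = 0
  r_xh[0] = x[0]*h[0] + x[1]*h[1] = 2
  r_xh[1] = x[0]*h[1] = 3
r_xh = [0, 2, 3] (for k = -1, ..., 1)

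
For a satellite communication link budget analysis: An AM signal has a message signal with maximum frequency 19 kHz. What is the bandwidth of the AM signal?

In AM (double-sideband), the bandwidth is twice the message frequency.
BW = 2 * f_m = 2 * 19 kHz = 38 kHz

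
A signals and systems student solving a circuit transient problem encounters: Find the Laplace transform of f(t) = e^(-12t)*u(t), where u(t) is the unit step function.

Standard Laplace transform pair:
e^(-at)*u(t) <-> 1/(s+a)
With a = 12: L{e^(-12t)*u(t)} = 1/(s+12), ROC: Re(s) > -12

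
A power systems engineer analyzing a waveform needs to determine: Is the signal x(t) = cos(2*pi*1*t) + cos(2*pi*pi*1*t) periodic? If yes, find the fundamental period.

f1 = 1 Hz, f2 = 1*pi Hz
Ratio f2/f1 = pi, which is irrational.
Since the frequency ratio is irrational, no common period exists.
The signal is not periodic.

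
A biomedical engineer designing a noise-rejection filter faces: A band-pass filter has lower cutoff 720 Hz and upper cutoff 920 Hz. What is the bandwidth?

Bandwidth = f_high - f_low
= 920 Hz - 720 Hz = 200 Hz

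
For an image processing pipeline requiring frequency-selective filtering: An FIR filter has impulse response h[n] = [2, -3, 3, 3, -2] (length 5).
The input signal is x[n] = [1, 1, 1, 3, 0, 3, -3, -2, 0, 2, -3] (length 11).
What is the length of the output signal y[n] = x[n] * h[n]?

For linear convolution, the output length is:
len(y) = len(x) + len(h) - 1 = 11 + 5 - 1 = 15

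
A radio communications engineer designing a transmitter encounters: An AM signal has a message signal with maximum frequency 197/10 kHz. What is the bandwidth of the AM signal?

In AM (double-sideband), the bandwidth is twice the message frequency.
BW = 2 * f_m = 2 * 197/10 kHz = 197/5 kHz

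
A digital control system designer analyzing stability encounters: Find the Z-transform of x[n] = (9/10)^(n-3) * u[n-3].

Time-shifting property: if X(z) = Z{x[n]}, then Z{x[n-d]} = z^(-d) * X(z)
X(z) = z/(z - 9/10) for x[n] = (9/10)^n * u[n]
Z{x[n-3]} = z^(-3) * z/(z - 9/10) = z^(-2)/(z - 9/10)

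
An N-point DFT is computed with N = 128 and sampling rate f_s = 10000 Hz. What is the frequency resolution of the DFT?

DFT frequency resolution = f_s / N
= 10000 / 128 = 625/8 Hz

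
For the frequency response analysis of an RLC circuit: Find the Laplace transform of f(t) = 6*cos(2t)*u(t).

Standard pair: cos(wt)*u(t) <-> s/(s^2+w^2)
With w = 2: L{6*cos(2t)*u(t)} = 6s/(s^2+4)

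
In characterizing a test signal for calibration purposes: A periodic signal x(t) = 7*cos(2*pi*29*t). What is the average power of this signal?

Average power of A*cos(wt) is A^2/2.
P = 7^2 / 2 = 49/2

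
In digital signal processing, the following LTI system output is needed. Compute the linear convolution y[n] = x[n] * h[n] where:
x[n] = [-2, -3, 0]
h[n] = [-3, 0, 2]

y[n] = sum_k x[k]*h[n-k]. Output length = len(x) + len(h) - 1 = 3 + 3 - 1 = 5.
y[0] = -2*-3 = 6
y[1] = -3*-3 + -2*0 = 9
y[2] = 0*-3 + -3*0 + -2*2 = -4
y[3] = 0*0 + -3*2 = -6
y[4] = 0*2 = 0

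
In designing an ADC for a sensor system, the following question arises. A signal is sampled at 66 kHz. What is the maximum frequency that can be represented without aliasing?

The maximum frequency that can be represented without aliasing
is the Nyquist frequency: f_max = f_s / 2 = 66 kHz / 2 = 33 kHz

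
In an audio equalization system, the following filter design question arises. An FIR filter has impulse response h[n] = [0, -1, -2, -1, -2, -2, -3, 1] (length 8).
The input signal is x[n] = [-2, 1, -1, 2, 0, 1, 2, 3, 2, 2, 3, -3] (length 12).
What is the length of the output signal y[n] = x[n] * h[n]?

For linear convolution, the output length is:
len(y) = len(x) + len(h) - 1 = 12 + 8 - 1 = 19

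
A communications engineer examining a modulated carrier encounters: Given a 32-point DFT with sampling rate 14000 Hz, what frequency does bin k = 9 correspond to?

The frequency of DFT bin k is: f_k = k * f_s / N
f_9 = 9 * 14000 / 32 = 7875/2 Hz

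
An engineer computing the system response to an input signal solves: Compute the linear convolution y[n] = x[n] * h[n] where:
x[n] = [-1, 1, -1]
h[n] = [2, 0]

y[n] = sum_k x[k]*h[n-k]. Output length = len(x) + len(h) - 1 = 3 + 2 - 1 = 4.
y[0] = -1*2 = -2
y[1] = 1*2 + -1*0 = 2
y[2] = -1*2 + 1*0 = -2
y[3] = -1*0 = 0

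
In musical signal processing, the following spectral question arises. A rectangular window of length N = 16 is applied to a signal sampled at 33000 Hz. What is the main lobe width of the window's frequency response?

For a rectangular window of length N,
the main lobe width in frequency is 2*f_s/N.
= 2*33000/16 = 4125 Hz
This determines the minimum frequency separation for resolving two sinusoids.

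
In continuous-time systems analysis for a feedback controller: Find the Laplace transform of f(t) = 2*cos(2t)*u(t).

Standard pair: cos(wt)*u(t) <-> s/(s^2+w^2)
With w = 2: L{2*cos(2t)*u(t)} = 2s/(s^2+4)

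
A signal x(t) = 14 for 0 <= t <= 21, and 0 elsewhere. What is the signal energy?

Energy = integral of |x(t)|^2 dt over the signal duration
= 14^2 * 21 = 196 * 21 = 4116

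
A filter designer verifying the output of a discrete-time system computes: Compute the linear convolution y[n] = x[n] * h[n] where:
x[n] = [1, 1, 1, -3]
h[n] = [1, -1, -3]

y[n] = sum_k x[k]*h[n-k]. Output length = len(x) + len(h) - 1 = 4 + 3 - 1 = 6.
y[0] = 1*1 = 1
y[1] = 1*1 + 1*-1 = 0
y[2] = 1*1 + 1*-1 + 1*-3 = -3
y[3] = -3*1 + 1*-1 + 1*-3 = -7
y[4] = -3*-1 + 1*-3 = 0
y[5] = -3*-3 = 9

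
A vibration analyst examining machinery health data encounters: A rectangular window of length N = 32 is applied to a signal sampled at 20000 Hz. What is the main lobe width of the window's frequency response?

For a rectangular window of length N,
the main lobe width in frequency is 2*f_s/N.
= 2*20000/32 = 1250 Hz
This determines the minimum frequency separation for resolving two sinusoids.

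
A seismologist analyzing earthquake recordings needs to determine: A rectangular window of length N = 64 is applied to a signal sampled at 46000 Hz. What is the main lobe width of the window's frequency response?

For a rectangular window of length N,
the main lobe width in frequency is 2*f_s/N.
= 2*46000/64 = 2875/2 Hz
This determines the minimum frequency separation for resolving two sinusoids.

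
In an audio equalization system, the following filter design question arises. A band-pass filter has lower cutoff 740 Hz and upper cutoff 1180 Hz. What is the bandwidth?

Bandwidth = f_high - f_low
= 1180 Hz - 740 Hz = 440 Hz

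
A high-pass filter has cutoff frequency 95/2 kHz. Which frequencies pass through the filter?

A high-pass filter passes all frequencies above the cutoff frequency 95/2 kHz and attenuates lower frequencies.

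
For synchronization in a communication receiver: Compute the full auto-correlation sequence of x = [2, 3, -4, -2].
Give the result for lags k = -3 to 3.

r_xx[k] = sum_m x[m]*x[m+k], indexed from 0, for k = -3 to 3:
  r_xx[-3] = x[3]*x[0] = -4
  r_xx[-2] = x[2]*x[0] + x[3]*x[1] = -14
  r_xx[-1] = x[1]*x[0] + x[2]*x[1] + x[3]*x[2] = 2
  r_xx[0] = x[0]*x[0] + x[1]*x[1] + x[2]*x[2] + x[3]*x[3] = 33
  r_xx[1] = x[0]*x[1] + x[1]*x[2] + x[2]*x[3] = 2
  r_xx[2] = x[0]*x[2] + x[1]*x[3] = -14
  r_xx[3] = x[0]*x[3] = -4
r_xx = [-4, -14, 2, 33, 2, -14, -4]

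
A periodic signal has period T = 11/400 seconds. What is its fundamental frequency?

The fundamental frequency is the reciprocal of the period.
f = 1/T = 1/(11/400) = 400/11 Hz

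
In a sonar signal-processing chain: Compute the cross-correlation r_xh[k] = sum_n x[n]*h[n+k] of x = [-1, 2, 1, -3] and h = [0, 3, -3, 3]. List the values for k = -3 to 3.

Both sequences indexed from 0 and zero outside their support.
Lags with overlap: k = -3 to 3.
  r_xh[-3] = x[3]*h[0] = 0
  r_xh[-2] = x[2]*h[0] + x[3]*h[1] = -9
  r_xh[-1] = x[1]*h[0] + x[2]*h[1] + x[3]*h[2] = 12
  r_xh[0] = x[0]*h[0] + x[1]*h[1] + x[2]*h[2] + x[3]*h[3] = -6
  r_xh[1] = x[0]*h[1] + x[1]*h[2] + x[2]*h[3] = -6
  r_xh[2] = x[0]*h[2] + x[1]*h[3] = 9
  r_xh[3] = x[0]*h[3] = -3
r_xh = [0, -9, 12, -6, -6, 9, -3] (for k = -3, ..., 3)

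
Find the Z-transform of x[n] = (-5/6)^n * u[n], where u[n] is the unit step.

The Z-transform of a^n * u[n] is z/(z-a) for |z| > |a|.
Here a = -5/6, so X(z) = z/(z - (-5/6)) = 6z/(6z + 5)
ROC: |z| > 5/6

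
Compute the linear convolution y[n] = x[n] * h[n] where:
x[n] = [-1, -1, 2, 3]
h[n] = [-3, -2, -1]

y[n] = sum_k x[k]*h[n-k]. Output length = len(x) + len(h) - 1 = 4 + 3 - 1 = 6.
y[0] = -1*-3 = 3
y[1] = -1*-3 + -1*-2 = 5
y[2] = 2*-3 + -1*-2 + -1*-1 = -3
y[3] = 3*-3 + 2*-2 + -1*-1 = -12
y[4] = 3*-2 + 2*-1 = -8
y[5] = 3*-1 = -3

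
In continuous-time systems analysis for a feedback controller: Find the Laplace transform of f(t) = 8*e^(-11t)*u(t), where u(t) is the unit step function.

Standard Laplace transform pair:
e^(-at)*u(t) <-> 1/(s+a)
With a = 11: L{8*e^(-11t)*u(t)} = 8/(s+11), ROC: Re(s) > -11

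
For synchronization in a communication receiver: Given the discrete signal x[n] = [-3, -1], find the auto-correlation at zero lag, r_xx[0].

The auto-correlation at zero lag r_xx[0] equals the signal energy.
r_xx[0] = sum of x[n]^2 = (-3)^2 + (-1)^2
= 9 + 1 = 10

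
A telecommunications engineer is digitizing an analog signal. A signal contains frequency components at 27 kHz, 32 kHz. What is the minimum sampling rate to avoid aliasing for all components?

The highest frequency component is f_max = 32 kHz.
Nyquist rate = 2 * f_max = 2 * 32 kHz = 64 kHz.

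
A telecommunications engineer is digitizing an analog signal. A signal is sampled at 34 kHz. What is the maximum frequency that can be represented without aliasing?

The maximum frequency that can be represented without aliasing
is the Nyquist frequency: f_max = f_s / 2 = 34 kHz / 2 = 17 kHz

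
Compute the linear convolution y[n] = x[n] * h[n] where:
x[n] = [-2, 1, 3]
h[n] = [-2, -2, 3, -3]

y[n] = sum_k x[k]*h[n-k]. Output length = len(x) + len(h) - 1 = 3 + 4 - 1 = 6.
y[0] = -2*-2 = 4
y[1] = 1*-2 + -2*-2 = 2
y[2] = 3*-2 + 1*-2 + -2*3 = -14
y[3] = 3*-2 + 1*3 + -2*-3 = 3
y[4] = 3*3 + 1*-3 = 6
y[5] = 3*-3 = -9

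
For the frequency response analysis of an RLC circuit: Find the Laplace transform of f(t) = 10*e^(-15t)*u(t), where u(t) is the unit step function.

Standard Laplace transform pair:
e^(-at)*u(t) <-> 1/(s+a)
With a = 15: L{10*e^(-15t)*u(t)} = 10/(s+15), ROC: Re(s) > -15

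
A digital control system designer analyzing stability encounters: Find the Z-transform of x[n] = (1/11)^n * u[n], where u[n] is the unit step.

The Z-transform of a^n * u[n] is z/(z-a) for |z| > |a|.
Here a = 1/11, so X(z) = z/(z - (1/11)) = 11z/(11z - 1)
ROC: |z| > 1/11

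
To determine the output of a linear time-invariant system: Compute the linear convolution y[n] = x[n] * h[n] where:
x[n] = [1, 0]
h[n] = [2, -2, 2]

y[n] = sum_k x[k]*h[n-k]. Output length = len(x) + len(h) - 1 = 2 + 3 - 1 = 4.
y[0] = 1*2 = 2
y[1] = 0*2 + 1*-2 = -2
y[2] = 0*-2 + 1*2 = 2
y[3] = 0*2 = 0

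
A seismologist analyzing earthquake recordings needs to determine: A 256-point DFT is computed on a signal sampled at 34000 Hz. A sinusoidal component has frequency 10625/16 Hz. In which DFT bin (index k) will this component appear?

DFT frequency resolution = f_s/N = 34000/256 = 2125/16 Hz
Bin index k = f_signal / resolution = 10625/16 / 2125/16 = 5
The signal frequency 10625/16 Hz falls in DFT bin k = 5.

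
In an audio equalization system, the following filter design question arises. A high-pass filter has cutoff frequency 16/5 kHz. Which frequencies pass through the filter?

A high-pass filter passes all frequencies above the cutoff frequency 16/5 kHz and attenuates lower frequencies.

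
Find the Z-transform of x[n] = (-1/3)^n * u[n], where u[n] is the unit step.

The Z-transform of a^n * u[n] is z/(z-a) for |z| > |a|.
Here a = -1/3, so X(z) = z/(z - (-1/3)) = 3z/(3z + 1)
ROC: |z| > 1/3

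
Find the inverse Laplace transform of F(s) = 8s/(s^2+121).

Standard pair: s/(s^2+w^2) <-> cos(wt)*u(t)
With k=8, w=11: f(t) = 8*cos(11t)*u(t)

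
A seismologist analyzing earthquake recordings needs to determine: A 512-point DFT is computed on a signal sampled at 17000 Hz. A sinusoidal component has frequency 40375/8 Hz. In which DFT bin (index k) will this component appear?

DFT frequency resolution = f_s/N = 17000/512 = 2125/64 Hz
Bin index k = f_signal / resolution = 40375/8 / 2125/64 = 152
The signal frequency 40375/8 Hz falls in DFT bin k = 152.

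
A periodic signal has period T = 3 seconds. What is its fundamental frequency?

The fundamental frequency is the reciprocal of the period.
f = 1/T = 1/(3) = 1/3 Hz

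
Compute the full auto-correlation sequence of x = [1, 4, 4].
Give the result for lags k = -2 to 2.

r_xx[k] = sum_m x[m]*x[m+k], indexed from 0, for k = -2 to 2:
  r_xx[-2] = x[2]*x[0] = 4
  r_xx[-1] = x[1]*x[0] + x[2]*x[1] = 20
  r_xx[0] = x[0]*x[0] + x[1]*x[1] + x[2]*x[2] = 33
  r_xx[1] = x[0]*x[1] + x[1]*x[2] = 20
  r_xx[2] = x[0]*x[2] = 4
r_xx = [4, 20, 33, 20, 4]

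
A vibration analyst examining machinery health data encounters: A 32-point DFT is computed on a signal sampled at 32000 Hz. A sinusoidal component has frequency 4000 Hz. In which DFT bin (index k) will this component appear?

DFT frequency resolution = f_s/N = 32000/32 = 1000 Hz
Bin index k = f_signal / resolution = 4000 / 1000 = 4
The signal frequency 4000 Hz falls in DFT bin k = 4.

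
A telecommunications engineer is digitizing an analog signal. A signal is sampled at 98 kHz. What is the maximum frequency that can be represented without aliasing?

The maximum frequency that can be represented without aliasing
is the Nyquist frequency: f_max = f_s / 2 = 98 kHz / 2 = 49 kHz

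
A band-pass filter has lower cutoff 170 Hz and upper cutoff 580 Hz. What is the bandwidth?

Bandwidth = f_high - f_low
= 580 Hz - 170 Hz = 410 Hz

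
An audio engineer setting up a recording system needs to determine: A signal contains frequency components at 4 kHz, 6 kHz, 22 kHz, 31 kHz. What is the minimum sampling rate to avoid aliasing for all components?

The highest frequency component is f_max = 31 kHz.
Nyquist rate = 2 * f_max = 2 * 31 kHz = 62 kHz.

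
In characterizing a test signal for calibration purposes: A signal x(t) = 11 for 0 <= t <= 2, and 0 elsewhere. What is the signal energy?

Energy = integral of |x(t)|^2 dt over the signal duration
= 11^2 * 2 = 121 * 2 = 242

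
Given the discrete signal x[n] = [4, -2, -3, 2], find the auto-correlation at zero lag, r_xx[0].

The auto-correlation at zero lag r_xx[0] equals the signal energy.
r_xx[0] = sum of x[n]^2 = 4^2 + (-2)^2 + (-3)^2 + 2^2
= 16 + 4 + 9 + 4 = 33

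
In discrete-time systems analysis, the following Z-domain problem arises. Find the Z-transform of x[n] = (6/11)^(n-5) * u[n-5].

Time-shifting property: if X(z) = Z{x[n]}, then Z{x[n-d]} = z^(-d) * X(z)
X(z) = z/(z - 6/11) for x[n] = (6/11)^n * u[n]
Z{x[n-5]} = z^(-5) * z/(z - 6/11) = z^(-4)/(z - 6/11)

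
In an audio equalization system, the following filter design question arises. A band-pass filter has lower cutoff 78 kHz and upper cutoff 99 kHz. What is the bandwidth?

Bandwidth = f_high - f_low
= 99 kHz - 78 kHz = 21 kHz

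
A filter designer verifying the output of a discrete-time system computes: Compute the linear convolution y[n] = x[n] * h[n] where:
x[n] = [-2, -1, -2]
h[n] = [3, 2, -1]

y[n] = sum_k x[k]*h[n-k]. Output length = len(x) + len(h) - 1 = 3 + 3 - 1 = 5.
y[0] = -2*3 = -6
y[1] = -1*3 + -2*2 = -7
y[2] = -2*3 + -1*2 + -2*-1 = -6
y[3] = -2*2 + -1*-1 = -3
y[4] = -2*-1 = 2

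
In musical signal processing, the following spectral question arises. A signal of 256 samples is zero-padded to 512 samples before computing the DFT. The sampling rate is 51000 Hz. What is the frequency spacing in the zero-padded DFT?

Original DFT: N = 256, resolution = f_s/N = 51000/256 = 6375/32 Hz
Zero-padded DFT: N = 512, resolution = f_s/N = 51000/512 = 6375/64 Hz
Zero-padding interpolates the spectrum (finer frequency grid)
but does NOT improve the true spectral resolution (ability to resolve close frequencies).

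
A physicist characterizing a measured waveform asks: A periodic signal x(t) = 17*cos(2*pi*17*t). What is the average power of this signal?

Average power of A*cos(wt) is A^2/2.
P = 17^2 / 2 = 289/2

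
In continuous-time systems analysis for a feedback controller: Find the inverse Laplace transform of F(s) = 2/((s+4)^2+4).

Standard pair: w/((s+a)^2+w^2) <-> e^(-at)*sin(wt)*u(t)
With a=4, w=2: f(t) = e^(-4t)*sin(2t)*u(t)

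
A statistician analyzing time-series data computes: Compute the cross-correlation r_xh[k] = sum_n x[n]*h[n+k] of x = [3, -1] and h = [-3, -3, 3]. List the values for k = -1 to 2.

Both sequences indexed from 0 and zero outside their support.
Lags with overlap: k = -1 to 2.
  r_xh[-1] = x[1]*h[0] = 3
  r_xh[0] = x[0]*h[0] + x[1]*h[1] = -6
  r_xh[1] = x[0]*h[1] + x[1]*h[2] = -12
  r_xh[2] = x[0]*h[2] = 9
r_xh = [3, -6, -12, 9] (for k = -1, ..., 2)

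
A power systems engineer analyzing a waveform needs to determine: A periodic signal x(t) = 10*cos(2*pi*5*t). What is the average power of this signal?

Average power of A*cos(wt) is A^2/2.
P = 10^2 / 2 = 100/2 = 50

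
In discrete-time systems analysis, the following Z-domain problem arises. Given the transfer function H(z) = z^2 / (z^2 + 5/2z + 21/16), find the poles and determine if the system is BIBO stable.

Poles are roots of the denominator: z^2 + 5/2z + 21/16 = 0.
Quadratic formula: z = [-(5/2) +/- sqrt((5/2)^2 - 4*(21/16))] / 2
Discriminant = 25/4 - 21/4 = 1; sqrt = 1.
z = (-5/2 +/- 1) / 2 => z = -3/4 or z = -7/4.
|p1| = 7/4, |p2| = 3/4.
For BIBO stability, all poles must lie inside the unit circle (|p| < 1).
System is UNSTABLE since at least one |p| >= 1.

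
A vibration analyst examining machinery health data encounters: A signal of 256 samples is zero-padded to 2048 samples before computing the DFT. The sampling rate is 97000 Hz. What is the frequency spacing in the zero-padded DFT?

Original DFT: N = 256, resolution = f_s/N = 97000/256 = 12125/32 Hz
Zero-padded DFT: N = 2048, resolution = f_s/N = 97000/2048 = 12125/256 Hz
Zero-padding interpolates the spectrum (finer frequency grid)
but does NOT improve the true spectral resolution (ability to resolve close frequencies).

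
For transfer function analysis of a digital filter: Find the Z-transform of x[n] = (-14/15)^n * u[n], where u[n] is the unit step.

The Z-transform of a^n * u[n] is z/(z-a) for |z| > |a|.
Here a = -14/15, so X(z) = z/(z - (-14/15)) = 15z/(15z + 14)
ROC: |z| > 14/15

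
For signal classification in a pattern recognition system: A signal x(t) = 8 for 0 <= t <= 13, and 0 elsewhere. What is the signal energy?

Energy = integral of |x(t)|^2 dt over the signal duration
= 8^2 * 13 = 64 * 13 = 832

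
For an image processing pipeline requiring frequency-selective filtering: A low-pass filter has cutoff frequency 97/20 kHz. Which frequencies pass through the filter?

A low-pass filter passes all frequencies below the cutoff frequency 97/20 kHz and attenuates higher frequencies.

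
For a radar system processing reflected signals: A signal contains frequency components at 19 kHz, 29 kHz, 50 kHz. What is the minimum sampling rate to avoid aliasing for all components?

The highest frequency component is f_max = 50 kHz.
Nyquist rate = 2 * f_max = 2 * 50 kHz = 100 kHz.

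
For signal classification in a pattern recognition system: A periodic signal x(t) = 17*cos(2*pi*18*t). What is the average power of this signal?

Average power of A*cos(wt) is A^2/2.
P = 17^2 / 2 = 289/2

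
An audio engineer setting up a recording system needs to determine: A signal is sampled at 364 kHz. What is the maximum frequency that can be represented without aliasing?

The maximum frequency that can be represented without aliasing
is the Nyquist frequency: f_max = f_s / 2 = 364 kHz / 2 = 182 kHz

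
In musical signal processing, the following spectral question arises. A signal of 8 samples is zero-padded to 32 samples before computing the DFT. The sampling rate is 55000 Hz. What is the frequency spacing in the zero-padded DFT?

Original DFT: N = 8, resolution = f_s/N = 55000/8 = 6875 Hz
Zero-padded DFT: N = 32, resolution = f_s/N = 55000/32 = 6875/4 Hz
Zero-padding interpolates the spectrum (finer frequency grid)
but does NOT improve the true spectral resolution (ability to resolve close frequencies).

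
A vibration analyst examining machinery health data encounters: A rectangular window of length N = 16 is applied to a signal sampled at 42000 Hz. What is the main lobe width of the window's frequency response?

For a rectangular window of length N,
the main lobe width in frequency is 2*f_s/N.
= 2*42000/16 = 5250 Hz
This determines the minimum frequency separation for resolving two sinusoids.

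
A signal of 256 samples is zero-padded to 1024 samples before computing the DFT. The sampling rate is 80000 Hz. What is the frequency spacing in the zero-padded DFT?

Original DFT: N = 256, resolution = f_s/N = 80000/256 = 625/2 Hz
Zero-padded DFT: N = 1024, resolution = f_s/N = 80000/1024 = 625/8 Hz
Zero-padding interpolates the spectrum (finer frequency grid)
but does NOT improve the true spectral resolution (ability to resolve close frequencies).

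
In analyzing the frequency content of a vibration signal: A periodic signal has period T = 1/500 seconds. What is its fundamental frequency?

The fundamental frequency is the reciprocal of the period.
f = 1/T = 1/(1/500) = 500 Hz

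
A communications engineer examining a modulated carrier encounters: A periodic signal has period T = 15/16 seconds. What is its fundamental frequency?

The fundamental frequency is the reciprocal of the period.
f = 1/T = 1/(15/16) = 16/15 Hz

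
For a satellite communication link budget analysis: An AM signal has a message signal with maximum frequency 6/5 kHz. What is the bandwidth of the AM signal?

In AM (double-sideband), the bandwidth is twice the message frequency.
BW = 2 * f_m = 2 * 6/5 kHz = 12/5 kHz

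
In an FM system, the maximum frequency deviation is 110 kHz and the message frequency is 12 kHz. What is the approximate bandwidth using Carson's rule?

Carson's rule: BW = 2*(delta_f + f_m)
= 2*(110 + 12) kHz = 244 kHz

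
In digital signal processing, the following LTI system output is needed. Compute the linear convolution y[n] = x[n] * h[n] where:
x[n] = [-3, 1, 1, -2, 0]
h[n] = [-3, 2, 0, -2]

y[n] = sum_k x[k]*h[n-k]. Output length = len(x) + len(h) - 1 = 5 + 4 - 1 = 8.
y[0] = -3*-3 = 9
y[1] = 1*-3 + -3*2 = -9
y[2] = 1*-3 + 1*2 + -3*0 = -1
y[3] = -2*-3 + 1*2 + 1*0 + -3*-2 = 14
y[4] = 0*-3 + -2*2 + 1*0 + 1*-2 = -6
y[5] = 0*2 + -2*0 + 1*-2 = -2
y[6] = 0*0 + -2*-2 = 4
y[7] = 0*-2 = 0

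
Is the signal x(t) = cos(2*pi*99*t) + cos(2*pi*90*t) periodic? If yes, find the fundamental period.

f1 = 99 Hz, f2 = 90 Hz
Period T1 = 1/99, T2 = 1/90
Ratio T1/T2 = 90/99, which is rational.
The signal is periodic with fundamental period T = 1/GCD(99,90) = 1/9 s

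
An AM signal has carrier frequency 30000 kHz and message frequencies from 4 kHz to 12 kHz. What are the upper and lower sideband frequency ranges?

Upper sideband (USB) = fc + [fm_low, fm_high] = 30000 + [4, 12] = [30004, 30012] kHz
Lower sideband (LSB) = fc - [fm_high, fm_low] = 30000 - [12, 4] = [29988, 29996] kHz
Total occupied spectrum: 29988 kHz to 30012 kHz (plus carrier at 30000 kHz)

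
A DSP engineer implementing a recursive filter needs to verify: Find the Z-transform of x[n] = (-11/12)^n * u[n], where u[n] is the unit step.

The Z-transform of a^n * u[n] is z/(z-a) for |z| > |a|.
Here a = -11/12, so X(z) = z/(z - (-11/12)) = 12z/(12z + 11)
ROC: |z| > 11/12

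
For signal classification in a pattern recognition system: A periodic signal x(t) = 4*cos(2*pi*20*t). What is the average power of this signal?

Average power of A*cos(wt) is A^2/2.
P = 4^2 / 2 = 16/2 = 8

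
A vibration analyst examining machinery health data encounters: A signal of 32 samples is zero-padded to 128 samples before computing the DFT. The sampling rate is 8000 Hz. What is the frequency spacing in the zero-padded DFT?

Original DFT: N = 32, resolution = f_s/N = 8000/32 = 250 Hz
Zero-padded DFT: N = 128, resolution = f_s/N = 8000/128 = 125/2 Hz
Zero-padding interpolates the spectrum (finer frequency grid)
but does NOT improve the true spectral resolution (ability to resolve close frequencies).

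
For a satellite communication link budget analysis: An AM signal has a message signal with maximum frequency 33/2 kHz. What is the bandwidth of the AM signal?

In AM (double-sideband), the bandwidth is twice the message frequency.
BW = 2 * f_m = 2 * 33/2 kHz = 33 kHz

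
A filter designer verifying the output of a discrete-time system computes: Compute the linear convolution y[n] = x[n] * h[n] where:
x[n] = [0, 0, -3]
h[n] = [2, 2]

y[n] = sum_k x[k]*h[n-k]. Output length = len(x) + len(h) - 1 = 3 + 2 - 1 = 4.
y[0] = 0*2 = 0
y[1] = 0*2 + 0*2 = 0
y[2] = -3*2 + 0*2 = -6
y[3] = -3*2 = -6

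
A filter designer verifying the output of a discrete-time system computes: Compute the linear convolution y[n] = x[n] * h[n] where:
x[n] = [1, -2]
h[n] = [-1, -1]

y[n] = sum_k x[k]*h[n-k]. Output length = len(x) + len(h) - 1 = 2 + 2 - 1 = 3.
y[0] = 1*-1 = -1
y[1] = -2*-1 + 1*-1 = 1
y[2] = -2*-1 = 2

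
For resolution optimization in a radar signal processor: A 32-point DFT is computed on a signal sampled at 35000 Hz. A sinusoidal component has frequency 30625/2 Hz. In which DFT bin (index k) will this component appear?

DFT frequency resolution = f_s/N = 35000/32 = 4375/4 Hz
Bin index k = f_signal / resolution = 30625/2 / 4375/4 = 14
The signal frequency 30625/2 Hz falls in DFT bin k = 14.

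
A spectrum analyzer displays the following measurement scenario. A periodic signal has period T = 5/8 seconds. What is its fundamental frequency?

The fundamental frequency is the reciprocal of the period.
f = 1/T = 1/(5/8) = 8/5 Hz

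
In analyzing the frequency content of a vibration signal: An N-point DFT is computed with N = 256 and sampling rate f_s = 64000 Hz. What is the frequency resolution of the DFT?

DFT frequency resolution = f_s / N
= 64000 / 256 = 250 Hz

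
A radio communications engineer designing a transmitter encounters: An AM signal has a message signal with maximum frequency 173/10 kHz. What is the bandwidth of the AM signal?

In AM (double-sideband), the bandwidth is twice the message frequency.
BW = 2 * f_m = 2 * 173/10 kHz = 173/5 kHz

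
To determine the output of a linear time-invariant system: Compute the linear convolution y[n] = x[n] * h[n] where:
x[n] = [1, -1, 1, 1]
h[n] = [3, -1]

y[n] = sum_k x[k]*h[n-k]. Output length = len(x) + len(h) - 1 = 4 + 2 - 1 = 5.
y[0] = 1*3 = 3
y[1] = -1*3 + 1*-1 = -4
y[2] = 1*3 + -1*-1 = 4
y[3] = 1*3 + 1*-1 = 2
y[4] = 1*-1 = -1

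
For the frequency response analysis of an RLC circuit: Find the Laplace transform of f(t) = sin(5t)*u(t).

Standard pair: sin(wt)*u(t) <-> w/(s^2+w^2)
With w = 5: L{sin(5t)*u(t)} = 5/(s^2+25)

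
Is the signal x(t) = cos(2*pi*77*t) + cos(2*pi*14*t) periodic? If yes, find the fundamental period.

f1 = 77 Hz, f2 = 14 Hz
Period T1 = 1/77, T2 = 1/14
Ratio T1/T2 = 14/77, which is rational.
The signal is periodic with fundamental period T = 1/GCD(77,14) = 1/7 s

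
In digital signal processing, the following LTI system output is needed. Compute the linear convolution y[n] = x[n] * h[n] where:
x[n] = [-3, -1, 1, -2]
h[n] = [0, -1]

y[n] = sum_k x[k]*h[n-k]. Output length = len(x) + len(h) - 1 = 4 + 2 - 1 = 5.
y[0] = -3*0 = 0
y[1] = -1*0 + -3*-1 = 3
y[2] = 1*0 + -1*-1 = 1
y[3] = -2*0 + 1*-1 = -1
y[4] = -2*-1 = 2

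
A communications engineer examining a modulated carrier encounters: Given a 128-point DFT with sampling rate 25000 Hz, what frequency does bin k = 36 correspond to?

The frequency of DFT bin k is: f_k = k * f_s / N
f_36 = 36 * 25000 / 128 = 28125/4 Hz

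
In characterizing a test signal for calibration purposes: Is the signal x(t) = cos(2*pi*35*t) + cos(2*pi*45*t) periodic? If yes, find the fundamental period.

f1 = 35 Hz, f2 = 45 Hz
Period T1 = 1/35, T2 = 1/45
Ratio T1/T2 = 45/35, which is rational.
The signal is periodic with fundamental period T = 1/GCD(35,45) = 1/5 s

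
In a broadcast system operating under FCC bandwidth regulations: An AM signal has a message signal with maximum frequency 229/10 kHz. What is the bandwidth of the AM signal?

In AM (double-sideband), the bandwidth is twice the message frequency.
BW = 2 * f_m = 2 * 229/10 kHz = 229/5 kHz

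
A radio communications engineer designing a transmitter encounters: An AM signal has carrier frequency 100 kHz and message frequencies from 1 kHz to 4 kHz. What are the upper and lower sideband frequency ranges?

Upper sideband (USB) = fc + [fm_low, fm_high] = 100 + [1, 4] = [101, 104] kHz
Lower sideband (LSB) = fc - [fm_high, fm_low] = 100 - [4, 1] = [96, 99] kHz
Total occupied spectrum: 96 kHz to 104 kHz (plus carrier at 100 kHz)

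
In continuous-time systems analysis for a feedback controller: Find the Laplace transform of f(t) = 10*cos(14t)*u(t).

Standard pair: cos(wt)*u(t) <-> s/(s^2+w^2)
With w = 14: L{10*cos(14t)*u(t)} = 10s/(s^2+196)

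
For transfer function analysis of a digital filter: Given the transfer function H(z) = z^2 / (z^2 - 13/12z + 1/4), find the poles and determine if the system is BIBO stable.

Poles are roots of the denominator: z^2 - 13/12z + 1/4 = 0.
Quadratic formula: z = [-(-13/12) +/- sqrt((-13/12)^2 - 4*(1/4))] / 2
Discriminant = 169/144 - 1 = 25/144; sqrt = 5/12.
z = (13/12 +/- 5/12) / 2 => z = 3/4 or z = 1/3.
|p1| = 3/4, |p2| = 1/3.
For BIBO stability, all poles must lie inside the unit circle (|p| < 1).
System is STABLE since both |p| < 1.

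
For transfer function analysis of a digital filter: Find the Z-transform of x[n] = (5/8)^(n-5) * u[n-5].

Time-shifting property: if X(z) = Z{x[n]}, then Z{x[n-d]} = z^(-d) * X(z)
X(z) = z/(z - 5/8) for x[n] = (5/8)^n * u[n]
Z{x[n-5]} = z^(-5) * z/(z - 5/8) = z^(-4)/(z - 5/8)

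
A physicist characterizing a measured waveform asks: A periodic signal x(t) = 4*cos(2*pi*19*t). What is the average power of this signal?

Average power of A*cos(wt) is A^2/2.
P = 4^2 / 2 = 16/2 = 8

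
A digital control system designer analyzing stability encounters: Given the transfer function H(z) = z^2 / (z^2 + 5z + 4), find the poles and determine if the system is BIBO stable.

Poles are roots of the denominator: z^2 + 5z + 4 = 0.
Quadratic formula: z = [-(5) +/- sqrt((5)^2 - 4*(4))] / 2
Discriminant = 25 - 16 = 9; sqrt = 3.
z = (-5 +/- 3) / 2 => z = -1 or z = -4.
|p1| = 1, |p2| = 4.
For BIBO stability, all poles must lie inside the unit circle (|p| < 1).
System is UNSTABLE since at least one |p| >= 1.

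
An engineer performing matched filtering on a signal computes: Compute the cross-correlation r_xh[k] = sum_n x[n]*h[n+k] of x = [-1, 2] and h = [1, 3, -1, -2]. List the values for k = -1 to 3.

Both sequences indexed from 0 and zero outside their support.
Lags with overlap: k = -1 to 3.
  r_xh[-1] = x[1]*h[0] = 2
  r_xh[0] = x[0]*h[0] + x[1]*h[1] = 5
  r_xh[1] = x[0]*h[1] + x[1]*h[2] = -5
  r_xh[2] = x[0]*h[2] + x[1]*h[3] = -3
  r_xh[3] = x[0]*h[3] = 2
r_xh = [2, 5, -5, -3, 2] (for k = -1, ..., 3)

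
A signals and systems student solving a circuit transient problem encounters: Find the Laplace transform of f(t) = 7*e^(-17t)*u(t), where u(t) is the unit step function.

Standard Laplace transform pair:
e^(-at)*u(t) <-> 1/(s+a)
With a = 17: L{7*e^(-17t)*u(t)} = 7/(s+17), ROC: Re(s) > -17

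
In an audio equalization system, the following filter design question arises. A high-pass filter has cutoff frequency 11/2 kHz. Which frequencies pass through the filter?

A high-pass filter passes all frequencies above the cutoff frequency 11/2 kHz and attenuates lower frequencies.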